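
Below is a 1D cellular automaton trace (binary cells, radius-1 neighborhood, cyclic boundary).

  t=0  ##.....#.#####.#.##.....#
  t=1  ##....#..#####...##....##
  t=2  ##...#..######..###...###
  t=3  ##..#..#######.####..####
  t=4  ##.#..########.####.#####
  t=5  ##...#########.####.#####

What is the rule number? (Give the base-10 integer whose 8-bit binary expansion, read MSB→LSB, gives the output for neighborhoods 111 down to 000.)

  ###|#  b7=1 t=0,i=0
  ##.|#  b6=1 t=0,i=1
  #.#|.  b5=0 t=0,i=8
  #..|.  b4=0 t=0,i=2
  .##|#  b3=1 t=0,i=9
  .#.|.  b2=0 t=0,i=7
  ..#|#  b1=1 t=0,i=6
  ...|.  b0=0 t=0,i=3
  bits 11001010 = 202

202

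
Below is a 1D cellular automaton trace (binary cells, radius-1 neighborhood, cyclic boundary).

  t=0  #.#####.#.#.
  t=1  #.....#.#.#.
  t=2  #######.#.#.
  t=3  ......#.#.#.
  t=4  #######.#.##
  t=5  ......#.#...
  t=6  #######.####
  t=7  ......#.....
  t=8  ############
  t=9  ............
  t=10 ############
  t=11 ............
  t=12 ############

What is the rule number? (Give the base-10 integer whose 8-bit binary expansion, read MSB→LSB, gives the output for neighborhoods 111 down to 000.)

  ### -> .   bit 7 = 0  t=0,i=3
  ##. -> #   bit 6 = 1  t=0,i=6
  #.# -> .   bit 5 = 0  t=0,i=1
  #.. -> #   bit 4 = 1  t=1,i=1
  .## -> .   bit 3 = 0  t=0,i=2
  .#. -> #   bit 2 = 1  t=0,i=0
  ..# -> #   bit 1 = 1  t=1,i=5
  ... -> #   bit 0 = 1  t=1,i=2
  bits 01010111 = 87

87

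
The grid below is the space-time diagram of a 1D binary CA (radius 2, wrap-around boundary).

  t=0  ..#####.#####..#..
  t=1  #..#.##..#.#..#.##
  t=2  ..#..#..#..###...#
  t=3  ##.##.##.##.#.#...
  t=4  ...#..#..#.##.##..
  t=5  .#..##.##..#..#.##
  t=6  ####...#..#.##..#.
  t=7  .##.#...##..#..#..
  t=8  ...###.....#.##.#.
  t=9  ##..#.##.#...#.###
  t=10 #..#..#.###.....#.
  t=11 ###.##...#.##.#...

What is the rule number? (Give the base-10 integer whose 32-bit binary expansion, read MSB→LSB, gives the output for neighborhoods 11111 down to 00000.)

  [31] ##### => .  t=0,i=4
  [30] ####. => #  t=0,i=5
  [29] ###.# => #  t=0,i=6
  [28] ###.. => .  t=0,i=12
  [27] ##.## => .  t=0,i=7
  [26] ##.#. => #  t=3,i=11
  [25] ##..# => .  t=0,i=13
  [24] ##... => #  t=2,i=14
  [23] #.### => .  t=0,i=8
  [22] #.##. => #  t=1,i=5
  [21] #.#.# => #  t=3,i=12
  [20] #.#.. => #  t=1,i=11
  [19] #..## => #  t=2,i=10
  [18] #..#. => #  t=0,i=14
  [17] #...# => .  t=2,i=15
  [16] #.... => #  t=0,i=17
  [15] .#### => #  t=0,i=3
  [14] .###. => #  t=1,i=17
  [13] .##.# => .  t=3,i=1
  [12] .##.. => .  t=1,i=6
  [11] .#.## => .  t=1,i=4
  [10] .#.#. => .  t=1,i=10
  [9] .#..# => #  t=1,i=12
  [8] .#... => #  t=0,i=16
  [7] ..### => .  t=0,i=2
  [6] ..##. => .  t=3,i=0
  [5] ..#.# => .  t=1,i=3
  [4] ..#.. => .  t=0,i=15
  [3] ...## => .  t=0,i=1
  [2] ...#. => .  t=2,i=16
  [1] ....# => #  t=0,i=0
  [0] ..... => .  t=4,i=0
  bits 01100101011111011100001100000010 = 1702740738

1702740738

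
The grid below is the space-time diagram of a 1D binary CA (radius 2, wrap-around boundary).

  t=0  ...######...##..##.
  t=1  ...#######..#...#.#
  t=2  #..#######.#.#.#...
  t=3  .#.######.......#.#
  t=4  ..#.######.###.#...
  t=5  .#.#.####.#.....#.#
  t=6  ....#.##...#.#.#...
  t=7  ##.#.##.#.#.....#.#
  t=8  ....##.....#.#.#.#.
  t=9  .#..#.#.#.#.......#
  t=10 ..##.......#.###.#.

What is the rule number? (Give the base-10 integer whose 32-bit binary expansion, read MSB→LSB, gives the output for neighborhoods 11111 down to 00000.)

3645148101

  nb #####: next=#  (t=0,i=5, bit31=1)
  nb ####.: next=#  (t=0,i=7, bit30=1)
  nb ###.#: next=.  (t=2,i=9, bit29=0)
  nb ###..: next=#  (t=0,i=8, bit28=1)
  nb ##.##: next=#  (t=4,i=10, bit27=1)
  nb ##.#.: next=.  (t=2,i=10, bit26=0)
  nb ##..#: next=.  (t=0,i=14, bit25=0)
  nb ##...: next=#  (t=0,i=9, bit24=1)
  nb #.###: next=.  (t=3,i=3, bit23=0)
  nb #.##.: next=#  (t=6,i=6, bit22=1)
  nb #.#.#: next=.  (t=2,i=11, bit21=0)
  nb #.#..: next=.  (t=1,i=18, bit20=0)
  nb #..##: next=.  (t=0,i=15, bit19=0)
  nb #..#.: next=#  (t=1,i=11, bit18=1)
  nb #...#: next=.  (t=0,i=10, bit17=0)
  nb #....: next=.  (t=0,i=0, bit16=0)
  nb .####: next=#  (t=0,i=4, bit15=1)
  nb .###.: next=.  (t=4,i=12, bit14=0)
  nb .##.#: next=.  (t=7,i=6, bit13=0)
  nb .##..: next=.  (t=0,i=13, bit12=0)
  nb .#.##: next=#  (t=3,i=2, bit11=1)
  nb .#.#.: next=.  (t=1,i=17, bit10=0)
  nb .#..#: next=#  (t=2,i=1, bit9=1)
  nb .#...: next=#  (t=1,i=0, bit8=1)
  nb ..###: next=#  (t=0,i=3, bit7=1)
  nb ..##.: next=#  (t=0,i=12, bit6=1)
  nb ..#.#: next=.  (t=1,i=16, bit5=0)
  nb ..#..: next=.  (t=1,i=12, bit4=0)
  nb ...##: next=.  (t=0,i=2, bit3=0)
  nb ...#.: next=#  (t=1,i=15, bit2=1)
  nb ....#: next=.  (t=0,i=1, bit1=0)
  nb .....: next=#  (t=3,i=11, bit0=1)
  bits 11011001010001001000101111000101 = 3645148101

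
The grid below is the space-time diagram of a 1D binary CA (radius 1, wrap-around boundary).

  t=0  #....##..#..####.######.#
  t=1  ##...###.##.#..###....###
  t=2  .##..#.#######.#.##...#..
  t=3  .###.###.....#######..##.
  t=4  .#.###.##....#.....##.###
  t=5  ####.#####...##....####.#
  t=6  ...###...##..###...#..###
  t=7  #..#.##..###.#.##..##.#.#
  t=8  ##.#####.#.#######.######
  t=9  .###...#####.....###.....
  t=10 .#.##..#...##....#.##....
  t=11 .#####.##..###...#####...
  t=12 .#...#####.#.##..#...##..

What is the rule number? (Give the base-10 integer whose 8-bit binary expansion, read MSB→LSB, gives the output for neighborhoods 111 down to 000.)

124

  ### -> .   bit 7 = 0  t=0,i=13
  ##. -> #   bit 6 = 1  t=0,i=0
  #.# -> #   bit 5 = 1  t=0,i=16
  #.. -> #   bit 4 = 1  t=0,i=1
  .## -> #   bit 3 = 1  t=0,i=5
  .#. -> #   bit 2 = 1  t=0,i=9
  ..# -> .   bit 1 = 0  t=0,i=4
  ... -> .   bit 0 = 0  t=0,i=2
  bits 01111100 = 124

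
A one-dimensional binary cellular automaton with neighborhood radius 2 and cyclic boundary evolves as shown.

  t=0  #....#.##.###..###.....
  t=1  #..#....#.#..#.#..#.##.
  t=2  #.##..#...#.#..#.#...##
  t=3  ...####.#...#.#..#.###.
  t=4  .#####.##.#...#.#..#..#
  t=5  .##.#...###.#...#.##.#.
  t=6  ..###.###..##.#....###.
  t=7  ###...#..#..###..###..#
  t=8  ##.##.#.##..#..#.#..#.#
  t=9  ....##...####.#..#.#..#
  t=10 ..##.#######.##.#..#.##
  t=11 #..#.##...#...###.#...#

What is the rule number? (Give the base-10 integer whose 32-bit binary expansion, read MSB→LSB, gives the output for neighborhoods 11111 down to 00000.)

  #####|.  b31=0 t=4,i=3
  ####.|#  b30=1 t=3,i=5
  ###.#|.  b29=0 t=2,i=0
  ###..|.  b28=0 t=0,i=12
  ##.##|.  b27=0 t=0,i=9
  ##.#.|#  b26=1 t=1,i=22
  ##..#|#  b25=1 t=0,i=13
  ##...|#  b24=1 t=0,i=18
  #.###|#  b23=1 t=0,i=10
  #.##.|.  b22=0 t=0,i=7
  #.#.#|.  b21=0 t=8,i=6
  #.#..|#  b20=1 t=1,i=0
  #..##|.  b19=0 t=0,i=14
  #..#.|#  b18=1 t=1,i=2
  #...#|#  b17=1 t=2,i=8
  #....|.  b16=0 t=0,i=2
  .####|#  b15=1 t=3,i=4
  .###.|.  b14=0 t=0,i=11
  .##.#|#  b13=1 t=0,i=8
  .##..|#  b12=1 t=2,i=3
  .#.##|.  b11=0 t=0,i=6
  .#.#.|.  b10=0 t=1,i=9
  .#..#|.  b9=0 t=1,i=1
  .#...|.  b8=0 t=0,i=1
  ..###|#  b7=1 t=0,i=15
  ..##.|.  b6=0 t=5,i=1
  ..#.#|.  b5=0 t=0,i=5
  ..#..|#  b4=1 t=0,i=0
  ...##|#  b3=1 t=2,i=20
  ...#.|.  b2=0 t=0,i=4
  ....#|#  b1=1 t=0,i=3
  .....|#  b0=1 t=0,i=20
  bits 01000111100101101011000010011011 = 1201057947

1201057947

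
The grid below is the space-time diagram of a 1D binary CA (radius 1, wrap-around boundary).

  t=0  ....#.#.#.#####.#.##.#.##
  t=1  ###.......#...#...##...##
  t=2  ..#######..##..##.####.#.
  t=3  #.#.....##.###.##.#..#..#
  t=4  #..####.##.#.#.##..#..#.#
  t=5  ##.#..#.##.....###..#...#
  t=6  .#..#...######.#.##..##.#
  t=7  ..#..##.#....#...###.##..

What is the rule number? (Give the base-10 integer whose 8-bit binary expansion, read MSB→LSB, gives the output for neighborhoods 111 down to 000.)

89

  [7] ### => .  t=0,i=11
  [6] ##. => #  t=0,i=14
  [5] #.# => .  t=0,i=5
  [4] #.. => #  t=0,i=0
  [3] .## => #  t=0,i=10
  [2] .#. => .  t=0,i=4
  [1] ..# => .  t=0,i=3
  [0] ... => #  t=0,i=1
  bits 01011001 = 89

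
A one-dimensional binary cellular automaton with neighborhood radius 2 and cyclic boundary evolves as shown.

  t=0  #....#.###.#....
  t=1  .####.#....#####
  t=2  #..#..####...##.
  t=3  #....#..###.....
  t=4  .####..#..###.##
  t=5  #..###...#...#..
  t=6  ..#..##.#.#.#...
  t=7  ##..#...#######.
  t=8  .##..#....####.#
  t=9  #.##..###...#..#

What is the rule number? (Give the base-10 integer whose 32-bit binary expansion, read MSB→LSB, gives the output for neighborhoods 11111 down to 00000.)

  ##### -> #   bit 31 = 1  t=1,i=13
  ####. -> #   bit 30 = 1  t=1,i=3
  ###.# -> .   bit 29 = 0  t=0,i=9
  ###.. -> #   bit 28 = 1  t=2,i=9
  ##.## -> #   bit 27 = 1  t=1,i=0
  ##.#. -> .   bit 26 = 0  t=0,i=10
  ##..# -> #   bit 25 = 1  t=4,i=5
  ##... -> #   bit 24 = 1  t=2,i=10
  #.### -> .   bit 23 = 0  t=0,i=7
  #.##. -> .   bit 22 = 0  t=4,i=14
  #.#.# -> #   bit 21 = 1  t=6,i=8
  #.#.. -> #   bit 20 = 1  t=0,i=11
  #..## -> #   bit 19 = 1  t=2,i=5
  #..#. -> .   bit 18 = 0  t=2,i=2
  #...# -> .   bit 17 = 0  t=2,i=11
  #.... -> #   bit 16 = 1  t=0,i=2
  .#### -> .   bit 15 = 0  t=1,i=2
  .###. -> .   bit 14 = 0  t=0,i=8
  .##.# -> .   bit 13 = 0  t=2,i=14
  .##.. -> #   bit 12 = 1  t=7,i=1
  .#.## -> #   bit 11 = 1  t=0,i=6
  .#.#. -> #   bit 10 = 1  t=6,i=9
  .#..# -> .   bit 9 = 0  t=2,i=1
  .#... -> #   bit 8 = 1  t=0,i=1
  ..### -> .   bit 7 = 0  t=1,i=11
  ..##. -> .   bit 6 = 0  t=2,i=13
  ..#.# -> .   bit 5 = 0  t=0,i=5
  ..#.. -> .   bit 4 = 0  t=0,i=0
  ...## -> .   bit 3 = 0  t=1,i=10
  ...#. -> #   bit 2 = 1  t=0,i=4
  ....# -> #   bit 1 = 1  t=0,i=3
  ..... -> .   bit 0 = 0  t=3,i=13
  bits 11011011001110010001110100000110 = 3677953286

3677953286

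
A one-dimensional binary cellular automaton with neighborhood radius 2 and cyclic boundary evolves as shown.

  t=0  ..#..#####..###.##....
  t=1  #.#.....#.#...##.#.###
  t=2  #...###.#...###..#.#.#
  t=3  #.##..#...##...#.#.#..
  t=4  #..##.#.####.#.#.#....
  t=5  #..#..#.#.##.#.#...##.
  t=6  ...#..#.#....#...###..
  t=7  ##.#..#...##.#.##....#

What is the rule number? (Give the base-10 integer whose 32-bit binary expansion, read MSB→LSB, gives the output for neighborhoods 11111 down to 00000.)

  [31] ##### => .  t=0,i=7
  [30] ####. => #  t=0,i=8
  [29] ###.# => #  t=0,i=14
  [28] ###.. => .  t=0,i=9
  [27] ##.## => #  t=0,i=15
  [26] ##.#. => .  t=1,i=1
  [25] ##..# => #  t=0,i=10
  [24] ##... => .  t=0,i=18
  [23] #.### => #  t=1,i=19
  [22] #.##. => .  t=0,i=16
  [21] #.#.# => #  t=1,i=17
  [20] #.#.. => .  t=1,i=2
  [19] #..## => .  t=0,i=4
  [18] #..#. => .  t=2,i=16
  [17] #...# => #  t=1,i=12
  [16] #.... => #  t=0,i=19
  [15] .#### => .  t=0,i=6
  [14] .###. => .  t=0,i=13
  [13] .##.# => .  t=1,i=15
  [12] .##.. => #  t=0,i=17
  [11] .#.## => .  t=1,i=18
  [10] .#.#. => .  t=1,i=9
  [9] .#..# => .  t=0,i=3
  [8] .#... => .  t=1,i=3
  [7] ..### => .  t=0,i=5
  [6] ..##. => #  t=1,i=14
  [5] ..#.# => #  t=1,i=8
  [4] ..#.. => #  t=0,i=2
  [3] ...## => #  t=1,i=13
  [2] ...#. => .  t=0,i=1
  [1] ....# => #  t=0,i=0
  [0] ..... => #  t=0,i=20
  bits 01101010101000110001000001111011 = 1789071483

1789071483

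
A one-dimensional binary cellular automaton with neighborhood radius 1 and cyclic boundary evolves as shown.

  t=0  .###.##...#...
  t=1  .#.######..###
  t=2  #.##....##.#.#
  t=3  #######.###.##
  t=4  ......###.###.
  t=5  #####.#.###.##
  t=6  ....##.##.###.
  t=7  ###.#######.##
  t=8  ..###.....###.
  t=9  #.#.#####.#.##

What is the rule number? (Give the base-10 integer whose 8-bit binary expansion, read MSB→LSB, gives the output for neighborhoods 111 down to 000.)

  ###|.  b7=0 t=0,i=2
  ##.|#  b6=1 t=0,i=3
  #.#|#  b5=1 t=0,i=4
  #..|#  b4=1 t=0,i=7
  .##|#  b3=1 t=0,i=1
  .#.|.  b2=0 t=0,i=10
  ..#|.  b1=0 t=0,i=0
  ...|#  b0=1 t=0,i=8
  bits 01111001 = 121

121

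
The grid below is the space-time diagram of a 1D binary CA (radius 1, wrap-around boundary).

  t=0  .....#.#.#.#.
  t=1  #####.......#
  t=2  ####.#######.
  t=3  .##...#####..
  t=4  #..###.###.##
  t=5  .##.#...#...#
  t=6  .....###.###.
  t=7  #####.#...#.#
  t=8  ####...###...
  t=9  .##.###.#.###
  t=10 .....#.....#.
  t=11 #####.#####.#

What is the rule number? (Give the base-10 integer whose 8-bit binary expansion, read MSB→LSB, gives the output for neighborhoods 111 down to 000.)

147

  ### -> #   bit 7 = 1  t=1,i=0
  ##. -> .   bit 6 = 0  t=1,i=4
  #.# -> .   bit 5 = 0  t=0,i=6
  #.. -> #   bit 4 = 1  t=0,i=12
  .## -> .   bit 3 = 0  t=1,i=12
  .#. -> .   bit 2 = 0  t=0,i=5
  ..# -> #   bit 1 = 1  t=0,i=4
  ... -> #   bit 0 = 1  t=0,i=0
  bits 10010011 = 147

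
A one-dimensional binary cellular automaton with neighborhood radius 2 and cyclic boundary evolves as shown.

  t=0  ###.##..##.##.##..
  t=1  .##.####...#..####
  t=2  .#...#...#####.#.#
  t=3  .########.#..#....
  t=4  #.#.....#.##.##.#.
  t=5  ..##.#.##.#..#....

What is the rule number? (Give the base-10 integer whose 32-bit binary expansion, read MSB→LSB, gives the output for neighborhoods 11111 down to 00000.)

576377661

  ##### -> .   bit 31 = 0  t=2,i=11
  ####. -> .   bit 30 = 0  t=1,i=6
  ###.# -> #   bit 29 = 1  t=0,i=2
  ###.. -> .   bit 28 = 0  t=1,i=7
  ##.## -> .   bit 27 = 0  t=0,i=3
  ##.#. -> .   bit 26 = 0  t=2,i=14
  ##..# -> #   bit 25 = 1  t=0,i=6
  ##... -> .   bit 24 = 0  t=1,i=8
  #.### -> .   bit 23 = 0  t=1,i=4
  #.##. -> #   bit 22 = 1  t=0,i=4
  #.#.# -> .   bit 21 = 0  t=2,i=15
  #.#.. -> #   bit 20 = 1  t=2,i=1
  #..## -> #   bit 19 = 1  t=0,i=7
  #..#. -> .   bit 18 = 0  t=3,i=12
  #...# -> #   bit 17 = 1  t=1,i=9
  #.... -> .   bit 16 = 0  t=3,i=15
  .#### -> #   bit 15 = 1  t=1,i=5
  .###. -> #   bit 14 = 1  t=0,i=1
  .##.# -> .   bit 13 = 0  t=0,i=9
  .##.. -> #   bit 12 = 1  t=0,i=5
  .#.## -> .   bit 11 = 0  t=4,i=9
  .#.#. -> .   bit 10 = 0  t=2,i=0
  .#..# -> #   bit 9 = 1  t=1,i=12
  .#... -> #   bit 8 = 1  t=2,i=2
  ..### -> .   bit 7 = 0  t=0,i=0
  ..##. -> .   bit 6 = 0  t=0,i=8
  ..#.# -> #   bit 5 = 1  t=4,i=8
  ..#.. -> #   bit 4 = 1  t=1,i=11
  ...## -> #   bit 3 = 1  t=2,i=8
  ...#. -> #   bit 2 = 1  t=1,i=10
  ....# -> .   bit 1 = 0  t=3,i=17
  ..... -> #   bit 0 = 1  t=3,i=16
  bits 00100010010110101101001100111101 = 576377661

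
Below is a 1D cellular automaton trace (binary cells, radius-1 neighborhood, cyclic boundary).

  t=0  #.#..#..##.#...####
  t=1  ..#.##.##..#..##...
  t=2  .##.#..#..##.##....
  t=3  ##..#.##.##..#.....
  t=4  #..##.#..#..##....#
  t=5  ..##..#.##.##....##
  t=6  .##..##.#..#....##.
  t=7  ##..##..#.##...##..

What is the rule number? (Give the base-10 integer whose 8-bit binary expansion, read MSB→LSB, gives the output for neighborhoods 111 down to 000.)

  ### -> .   bit 7 = 0  t=0,i=16
  ##. -> .   bit 6 = 0  t=0,i=0
  #.# -> .   bit 5 = 0  t=0,i=1
  #.. -> .   bit 4 = 0  t=0,i=3
  .## -> #   bit 3 = 1  t=0,i=8
  .#. -> #   bit 2 = 1  t=0,i=2
  ..# -> #   bit 1 = 1  t=0,i=4
  ... -> .   bit 0 = 0  t=0,i=13
  bits 00001110 = 14

14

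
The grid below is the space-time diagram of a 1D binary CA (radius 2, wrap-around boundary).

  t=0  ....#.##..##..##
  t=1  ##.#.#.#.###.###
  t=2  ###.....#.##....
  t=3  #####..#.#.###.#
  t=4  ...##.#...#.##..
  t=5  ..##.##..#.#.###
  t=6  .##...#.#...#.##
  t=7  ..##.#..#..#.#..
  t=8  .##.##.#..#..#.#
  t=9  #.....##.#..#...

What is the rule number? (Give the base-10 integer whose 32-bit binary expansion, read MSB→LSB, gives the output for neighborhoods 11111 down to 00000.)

  nb #####: next=.  (t=1,i=15, bit31=0)
  nb ####.: next=#  (t=1,i=0, bit30=1)
  nb ###.#: next=#  (t=1,i=1, bit29=1)
  nb ###..: next=#  (t=2,i=2, bit28=1)
  nb ##.##: next=.  (t=1,i=12, bit27=0)
  nb ##.#.: next=#  (t=1,i=2, bit26=1)
  nb ##..#: next=.  (t=0,i=8, bit25=0)
  nb ##...: next=#  (t=0,i=0, bit24=1)
  nb #.###: next=.  (t=1,i=9, bit23=0)
  nb #.##.: next=.  (t=0,i=6, bit22=0)
  nb #.#.#: next=.  (t=1,i=3, bit21=0)
  nb #.#..: next=#  (t=4,i=6, bit20=1)
  nb #..##: next=#  (t=0,i=9, bit19=1)
  nb #..#.: next=#  (t=3,i=6, bit18=1)
  nb #...#: next=.  (t=4,i=8, bit17=0)
  nb #....: next=#  (t=0,i=1, bit16=1)
  nb .####: next=.  (t=1,i=14, bit15=0)
  nb .###.: next=#  (t=1,i=10, bit14=1)
  nb .##.#: next=.  (t=4,i=4, bit13=0)
  nb .##..: next=#  (t=0,i=7, bit12=1)
  nb .#.##: next=#  (t=0,i=5, bit11=1)
  nb .#.#.: next=.  (t=1,i=4, bit10=0)
  nb .#..#: next=.  (t=7,i=6, bit9=0)
  nb .#...: next=.  (t=4,i=7, bit8=0)
  nb ..###: next=#  (t=2,i=0, bit7=1)
  nb ..##.: next=#  (t=0,i=10, bit6=1)
  nb ..#.#: next=.  (t=0,i=4, bit5=0)
  nb ..#..: next=.  (t=7,i=8, bit4=0)
  nb ...##: next=#  (t=2,i=15, bit3=1)
  nb ...#.: next=#  (t=0,i=3, bit2=1)
  nb ....#: next=.  (t=0,i=2, bit1=0)
  nb .....: next=.  (t=2,i=5, bit0=0)
  bits 01110101000111010101100011001100 = 1964857548

1964857548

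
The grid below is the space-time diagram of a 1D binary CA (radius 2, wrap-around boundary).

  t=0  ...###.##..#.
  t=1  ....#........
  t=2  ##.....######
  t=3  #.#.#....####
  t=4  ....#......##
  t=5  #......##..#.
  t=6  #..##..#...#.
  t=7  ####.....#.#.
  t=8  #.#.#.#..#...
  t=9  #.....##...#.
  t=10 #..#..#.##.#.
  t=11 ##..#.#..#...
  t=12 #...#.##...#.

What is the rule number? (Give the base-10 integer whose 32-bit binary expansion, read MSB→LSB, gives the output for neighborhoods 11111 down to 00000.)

3248120417

  ##### -> #   bit 31 = 1  t=2,i=9
  ####. -> #   bit 30 = 1  t=2,i=0
  ###.# -> .   bit 29 = 0  t=0,i=5
  ###.. -> .   bit 28 = 0  t=2,i=1
  ##.## -> .   bit 27 = 0  t=0,i=6
  ##.#. -> .   bit 26 = 0  t=3,i=1
  ##..# -> .   bit 25 = 0  t=0,i=9
  ##... -> #   bit 24 = 1  t=2,i=2
  #.### -> #   bit 23 = 1  t=7,i=0
  #.##. -> .   bit 22 = 0  t=0,i=7
  #.#.# -> .   bit 21 = 0  t=3,i=2
  #.#.. -> #   bit 20 = 1  t=3,i=4
  #..## -> #   bit 19 = 1  t=6,i=2
  #..#. -> .   bit 18 = 0  t=0,i=10
  #...# -> #   bit 17 = 1  t=6,i=9
  #.... -> .   bit 16 = 0  t=0,i=0
  .#### -> .   bit 15 = 0  t=2,i=8
  .###. -> #   bit 14 = 1  t=0,i=4
  .##.# -> #   bit 13 = 1  t=10,i=9
  .##.. -> .   bit 12 = 0  t=0,i=8
  .#.## -> .   bit 11 = 0  t=7,i=12
  .#.#. -> .   bit 10 = 0  t=3,i=3
  .#..# -> #   bit 9 = 1  t=6,i=1
  .#... -> .   bit 8 = 0  t=0,i=12
  ..### -> .   bit 7 = 0  t=0,i=3
  ..##. -> #   bit 6 = 1  t=4,i=11
  ..#.# -> #   bit 5 = 1  t=5,i=11
  ..#.. -> .   bit 4 = 0  t=0,i=11
  ...## -> .   bit 3 = 0  t=0,i=2
  ...#. -> .   bit 2 = 0  t=1,i=3
  ....# -> .   bit 1 = 0  t=0,i=1
  ..... -> #   bit 0 = 1  t=1,i=0
  bits 11000001100110100110001001100001 = 3248120417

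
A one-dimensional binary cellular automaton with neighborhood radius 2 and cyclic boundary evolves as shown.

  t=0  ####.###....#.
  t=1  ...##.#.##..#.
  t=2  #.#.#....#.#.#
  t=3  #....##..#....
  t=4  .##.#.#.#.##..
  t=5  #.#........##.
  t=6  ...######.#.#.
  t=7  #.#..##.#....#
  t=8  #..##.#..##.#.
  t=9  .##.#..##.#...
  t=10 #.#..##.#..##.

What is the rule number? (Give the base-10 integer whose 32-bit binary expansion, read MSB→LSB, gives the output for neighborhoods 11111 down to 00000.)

2836230953

  #####|#  b31=1 t=6,i=5
  ####.|.  b30=0 t=0,i=2
  ###.#|#  b29=1 t=0,i=3
  ###..|.  b28=0 t=0,i=7
  ##.##|#  b27=1 t=0,i=4
  ##.#.|.  b26=0 t=1,i=5
  ##..#|.  b25=0 t=1,i=10
  ##...|#  b24=1 t=0,i=8
  #.###|.  b23=0 t=0,i=0
  #.##.|.  b22=0 t=1,i=8
  #.#.#|.  b21=0 t=1,i=6
  #.#..|.  b20=0 t=2,i=4
  #..##|#  b19=1 t=7,i=4
  #..#.|#  b18=1 t=1,i=11
  #...#|.  b17=0 t=4,i=13
  #....|#  b16=1 t=0,i=9
  .####|.  b15=0 t=0,i=1
  .###.|#  b14=1 t=0,i=6
  .##.#|#  b13=1 t=1,i=4
  .##..|#  b12=1 t=1,i=9
  .#.##|.  b11=0 t=0,i=13
  .#.#.|.  b10=0 t=2,i=3
  .#..#|#  b9=1 t=7,i=3
  .#...|#  b8=1 t=1,i=13
  ..###|.  b7=0 t=6,i=3
  ..##.|.  b6=0 t=1,i=3
  ..#.#|#  b5=1 t=0,i=12
  ..#..|.  b4=0 t=1,i=12
  ...##|#  b3=1 t=1,i=2
  ...#.|.  b2=0 t=0,i=11
  ....#|.  b1=0 t=0,i=10
  .....|#  b0=1 t=5,i=5
  bits 10101001000011010111001100101001 = 2836230953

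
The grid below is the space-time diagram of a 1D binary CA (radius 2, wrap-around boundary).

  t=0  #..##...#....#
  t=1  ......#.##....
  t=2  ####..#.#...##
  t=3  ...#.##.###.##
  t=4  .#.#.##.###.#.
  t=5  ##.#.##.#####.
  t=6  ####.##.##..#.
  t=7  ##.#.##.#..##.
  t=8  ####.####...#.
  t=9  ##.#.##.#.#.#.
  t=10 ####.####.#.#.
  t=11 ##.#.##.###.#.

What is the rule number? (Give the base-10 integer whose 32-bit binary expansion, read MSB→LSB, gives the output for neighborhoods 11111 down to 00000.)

  ##### -> .   bit 31 = 0  t=2,i=0
  ####. -> .   bit 30 = 0  t=2,i=2
  ###.# -> #   bit 29 = 1  t=3,i=10
  ###.. -> #   bit 28 = 1  t=2,i=3
  ##.## -> .   bit 27 = 0  t=3,i=7
  ##.#. -> #   bit 26 = 1  t=4,i=11
  ##..# -> .   bit 25 = 0  t=0,i=1
  ##... -> .   bit 24 = 0  t=0,i=5
  #.### -> #   bit 23 = 1  t=3,i=8
  #.##. -> #   bit 22 = 1  t=1,i=8
  #.#.# -> #   bit 21 = 1  t=4,i=3
  #.#.. -> #   bit 20 = 1  t=2,i=8
  #..## -> .   bit 19 = 0  t=0,i=2
  #..#. -> #   bit 18 = 1  t=2,i=5
  #...# -> #   bit 17 = 1  t=0,i=6
  #.... -> .   bit 16 = 0  t=0,i=10
  .#### -> #   bit 15 = 1  t=2,i=13
  .###. -> #   bit 14 = 1  t=3,i=9
  .##.# -> #   bit 13 = 1  t=3,i=6
  .##.. -> .   bit 12 = 0  t=0,i=0
  .#.## -> .   bit 11 = 0  t=1,i=7
  .#.#. -> .   bit 10 = 0  t=2,i=7
  .#..# -> .   bit 9 = 0  t=4,i=13
  .#... -> #   bit 8 = 1  t=0,i=9
  ..### -> #   bit 7 = 1  t=2,i=12
  ..##. -> .   bit 6 = 0  t=0,i=3
  ..#.# -> #   bit 5 = 1  t=1,i=6
  ..#.. -> #   bit 4 = 1  t=0,i=8
  ...## -> .   bit 3 = 0  t=0,i=12
  ...#. -> .   bit 2 = 0  t=0,i=7
  ....# -> .   bit 1 = 0  t=0,i=11
  ..... -> #   bit 0 = 1  t=1,i=0
  bits 00110100111101101110000110110001 = 888594865

888594865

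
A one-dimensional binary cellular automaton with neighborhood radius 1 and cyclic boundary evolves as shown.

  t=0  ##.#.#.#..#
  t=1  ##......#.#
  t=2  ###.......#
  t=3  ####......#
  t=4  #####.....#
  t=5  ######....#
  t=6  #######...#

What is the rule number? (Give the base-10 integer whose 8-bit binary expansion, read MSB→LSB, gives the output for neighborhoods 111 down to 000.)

216

  nb ###: next=#  (t=0,i=0, bit7=1)
  nb ##.: next=#  (t=0,i=1, bit6=1)
  nb #.#: next=.  (t=0,i=2, bit5=0)
  nb #..: next=#  (t=0,i=8, bit4=1)
  nb .##: next=#  (t=0,i=10, bit3=1)
  nb .#.: next=.  (t=0,i=3, bit2=0)
  nb ..#: next=.  (t=0,i=9, bit1=0)
  nb ...: next=.  (t=1,i=3, bit0=0)
  bits 11011000 = 216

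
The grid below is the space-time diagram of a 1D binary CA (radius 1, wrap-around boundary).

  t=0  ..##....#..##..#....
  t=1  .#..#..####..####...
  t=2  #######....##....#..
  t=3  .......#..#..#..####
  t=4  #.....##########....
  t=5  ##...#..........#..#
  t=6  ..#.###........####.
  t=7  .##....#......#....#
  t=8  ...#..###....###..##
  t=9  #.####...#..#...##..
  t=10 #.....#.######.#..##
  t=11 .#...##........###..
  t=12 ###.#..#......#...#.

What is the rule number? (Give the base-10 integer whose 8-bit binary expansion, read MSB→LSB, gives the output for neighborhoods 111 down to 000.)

22

  nb ###: next=.  (t=1,i=8, bit7=0)
  nb ##.: next=.  (t=0,i=3, bit6=0)
  nb #.#: next=.  (t=6,i=3, bit5=0)
  nb #..: next=#  (t=0,i=4, bit4=1)
  nb .##: next=.  (t=0,i=2, bit3=0)
  nb .#.: next=#  (t=0,i=8, bit2=1)
  nb ..#: next=#  (t=0,i=1, bit1=1)
  nb ...: next=.  (t=0,i=0, bit0=0)
  bits 00010110 = 22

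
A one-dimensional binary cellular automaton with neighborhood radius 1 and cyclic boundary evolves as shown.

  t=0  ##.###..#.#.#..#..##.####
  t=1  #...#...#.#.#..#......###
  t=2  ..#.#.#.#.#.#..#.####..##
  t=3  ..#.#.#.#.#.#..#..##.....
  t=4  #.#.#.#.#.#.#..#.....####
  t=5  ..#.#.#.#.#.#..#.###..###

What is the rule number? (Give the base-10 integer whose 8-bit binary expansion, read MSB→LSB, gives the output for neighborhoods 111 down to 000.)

133

  nb ###: next=#  (t=0,i=0, bit7=1)
  nb ##.: next=.  (t=0,i=1, bit6=0)
  nb #.#: next=.  (t=0,i=2, bit5=0)
  nb #..: next=.  (t=0,i=6, bit4=0)
  nb .##: next=.  (t=0,i=3, bit3=0)
  nb .#.: next=#  (t=0,i=8, bit2=1)
  nb ..#: next=.  (t=0,i=7, bit1=0)
  nb ...: next=#  (t=1,i=2, bit0=1)
  bits 10000101 = 133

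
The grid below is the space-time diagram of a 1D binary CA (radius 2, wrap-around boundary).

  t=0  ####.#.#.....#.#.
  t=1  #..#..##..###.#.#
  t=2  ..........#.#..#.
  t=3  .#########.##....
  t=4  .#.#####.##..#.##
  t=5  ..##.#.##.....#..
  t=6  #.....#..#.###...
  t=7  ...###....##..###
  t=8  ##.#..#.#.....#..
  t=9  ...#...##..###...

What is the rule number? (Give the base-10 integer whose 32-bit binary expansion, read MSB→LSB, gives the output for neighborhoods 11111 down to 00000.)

2844920967

  [31] ##### => #  t=3,i=3
  [30] ####. => .  t=0,i=2
  [29] ###.# => #  t=0,i=3
  [28] ###.. => .  t=6,i=13
  [27] ##.## => #  t=3,i=10
  [26] ##.#. => .  t=0,i=4
  [25] ##..# => .  t=1,i=1
  [24] ##... => #  t=3,i=13
  [23] #.### => #  t=0,i=0
  [22] #.##. => .  t=1,i=16
  [21] #.#.# => .  t=0,i=5
  [20] #.#.. => #  t=0,i=7
  [19] #..## => .  t=1,i=5
  [18] #..#. => .  t=1,i=2
  [17] #...# => #  t=6,i=15
  [16] #.... => .  t=0,i=9
  [15] .#### => .  t=0,i=1
  [14] .###. => .  t=1,i=11
  [13] .##.# => .  t=4,i=16
  [12] .##.. => .  t=1,i=0
  [11] .#.## => #  t=0,i=16
  [10] .#.#. => #  t=0,i=6
  [9] .#..# => .  t=1,i=4
  [8] .#... => .  t=0,i=8
  [7] ..### => #  t=1,i=10
  [6] ..##. => .  t=1,i=6
  [5] ..#.# => .  t=0,i=13
  [4] ..#.. => .  t=1,i=3
  [3] ...## => .  t=3,i=0
  [2] ...#. => #  t=0,i=12
  [1] ....# => #  t=0,i=11
  [0] ..... => #  t=0,i=10
  bits 10101001100100100000110010000111 = 2844920967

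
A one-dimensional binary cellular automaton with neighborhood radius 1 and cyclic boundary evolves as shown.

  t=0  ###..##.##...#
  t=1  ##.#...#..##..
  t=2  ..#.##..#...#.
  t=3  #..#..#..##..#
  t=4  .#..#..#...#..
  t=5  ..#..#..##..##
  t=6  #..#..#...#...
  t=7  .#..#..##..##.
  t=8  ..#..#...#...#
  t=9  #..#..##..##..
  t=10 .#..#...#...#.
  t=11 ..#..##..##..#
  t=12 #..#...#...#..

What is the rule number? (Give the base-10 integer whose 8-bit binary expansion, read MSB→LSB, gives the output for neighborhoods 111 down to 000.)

  nb ###: next=#  (t=0,i=0, bit7=1)
  nb ##.: next=.  (t=0,i=2, bit6=0)
  nb #.#: next=#  (t=0,i=7, bit5=1)
  nb #..: next=#  (t=0,i=3, bit4=1)
  nb .##: next=.  (t=0,i=5, bit3=0)
  nb .#.: next=.  (t=1,i=3, bit2=0)
  nb ..#: next=.  (t=0,i=4, bit1=0)
  nb ...: next=#  (t=0,i=11, bit0=1)
  bits 10110001 = 177

177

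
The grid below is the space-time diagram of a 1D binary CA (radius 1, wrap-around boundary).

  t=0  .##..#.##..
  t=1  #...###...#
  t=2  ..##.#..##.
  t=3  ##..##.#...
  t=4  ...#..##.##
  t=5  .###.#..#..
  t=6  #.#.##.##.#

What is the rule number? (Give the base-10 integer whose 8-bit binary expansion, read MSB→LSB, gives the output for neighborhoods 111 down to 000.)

  nb ###: next=#  (t=1,i=5, bit7=1)
  nb ##.: next=.  (t=0,i=2, bit6=0)
  nb #.#: next=#  (t=0,i=6, bit5=1)
  nb #..: next=.  (t=0,i=3, bit4=0)
  nb .##: next=.  (t=0,i=1, bit3=0)
  nb .#.: next=#  (t=0,i=5, bit2=1)
  nb ..#: next=#  (t=0,i=0, bit1=1)
  nb ...: next=#  (t=0,i=10, bit0=1)
  bits 10100111 = 167

167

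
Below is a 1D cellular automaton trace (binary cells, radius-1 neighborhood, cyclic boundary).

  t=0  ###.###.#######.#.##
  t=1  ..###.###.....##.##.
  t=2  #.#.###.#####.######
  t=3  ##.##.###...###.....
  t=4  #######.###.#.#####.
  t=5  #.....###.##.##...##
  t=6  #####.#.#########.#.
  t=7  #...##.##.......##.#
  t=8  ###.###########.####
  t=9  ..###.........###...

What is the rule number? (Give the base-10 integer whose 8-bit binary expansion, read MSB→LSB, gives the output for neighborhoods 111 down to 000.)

  ### -> .   bit 7 = 0  t=0,i=0
  ##. -> #   bit 6 = 1  t=0,i=2
  #.# -> #   bit 5 = 1  t=0,i=3
  #.. -> #   bit 4 = 1  t=1,i=9
  .## -> #   bit 3 = 1  t=0,i=4
  .#. -> .   bit 2 = 0  t=0,i=16
  ..# -> .   bit 1 = 0  t=1,i=1
  ... -> #   bit 0 = 1  t=1,i=0
  bits 01111001 = 121

121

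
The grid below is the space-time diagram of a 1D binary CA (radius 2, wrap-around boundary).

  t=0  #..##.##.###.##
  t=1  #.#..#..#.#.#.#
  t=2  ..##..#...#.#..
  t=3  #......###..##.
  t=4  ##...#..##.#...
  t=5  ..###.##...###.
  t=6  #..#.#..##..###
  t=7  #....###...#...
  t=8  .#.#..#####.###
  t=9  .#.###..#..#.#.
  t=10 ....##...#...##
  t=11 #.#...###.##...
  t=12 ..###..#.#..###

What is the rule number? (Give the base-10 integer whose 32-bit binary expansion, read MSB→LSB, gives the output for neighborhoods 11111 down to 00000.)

2570732294

  #####|#  b31=1 t=8,i=8
  ####.|.  b30=0 t=6,i=14
  ###.#|.  b29=0 t=0,i=11
  ###..|#  b28=1 t=0,i=0
  ##.##|#  b27=1 t=0,i=5
  ##.#.|.  b26=0 t=1,i=1
  ##..#|.  b25=0 t=0,i=1
  ##...|#  b24=1 t=4,i=2
  #.###|.  b23=0 t=0,i=9
  #.##.|.  b22=0 t=0,i=6
  #.#.#|#  b21=1 t=1,i=10
  #.#..|#  b20=1 t=1,i=2
  #..##|#  b19=1 t=0,i=2
  #..#.|.  b18=0 t=1,i=4
  #...#|#  b17=1 t=2,i=8
  #....|.  b16=0 t=2,i=14
  .####|.  b15=0 t=6,i=13
  .###.|#  b14=1 t=0,i=10
  .##.#|.  b13=0 t=0,i=4
  .##..|.  b12=0 t=2,i=3
  .#.##|.  b11=0 t=1,i=13
  .#.#.|.  b10=0 t=1,i=9
  .#..#|#  b9=1 t=1,i=3
  .#...|#  b8=1 t=2,i=7
  ..###|.  b7=0 t=3,i=7
  ..##.|.  b6=0 t=0,i=3
  ..#.#|.  b5=0 t=1,i=8
  ..#..|.  b4=0 t=1,i=5
  ...##|.  b3=0 t=2,i=1
  ...#.|#  b2=1 t=2,i=9
  ....#|#  b1=1 t=2,i=0
  .....|.  b0=0 t=3,i=3
  bits 10011001001110100100001100000110 = 2570732294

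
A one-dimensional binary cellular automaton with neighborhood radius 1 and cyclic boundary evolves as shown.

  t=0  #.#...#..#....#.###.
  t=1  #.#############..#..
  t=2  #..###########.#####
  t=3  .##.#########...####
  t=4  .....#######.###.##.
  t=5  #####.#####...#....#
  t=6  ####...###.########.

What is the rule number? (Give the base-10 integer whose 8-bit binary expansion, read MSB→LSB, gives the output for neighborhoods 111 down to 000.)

151

  [7] ### => #  t=0,i=17
  [6] ##. => .  t=0,i=18
  [5] #.# => .  t=0,i=1
  [4] #.. => #  t=0,i=3
  [3] .## => .  t=0,i=16
  [2] .#. => #  t=0,i=0
  [1] ..# => #  t=0,i=5
  [0] ... => #  t=0,i=4
  bits 10010111 = 151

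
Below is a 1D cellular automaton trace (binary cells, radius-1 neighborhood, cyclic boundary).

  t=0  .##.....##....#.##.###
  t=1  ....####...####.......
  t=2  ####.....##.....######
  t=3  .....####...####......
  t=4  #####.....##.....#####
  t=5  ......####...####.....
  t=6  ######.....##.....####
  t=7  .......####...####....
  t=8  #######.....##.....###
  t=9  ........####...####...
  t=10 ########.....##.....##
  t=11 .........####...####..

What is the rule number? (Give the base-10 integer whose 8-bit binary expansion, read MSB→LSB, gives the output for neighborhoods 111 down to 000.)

7

  ###|.  b7=0 t=0,i=20
  ##.|.  b6=0 t=0,i=2
  #.#|.  b5=0 t=0,i=0
  #..|.  b4=0 t=0,i=3
  .##|.  b3=0 t=0,i=1
  .#.|#  b2=1 t=0,i=14
  ..#|#  b1=1 t=0,i=7
  ...|#  b0=1 t=0,i=4
  bits 00000111 = 7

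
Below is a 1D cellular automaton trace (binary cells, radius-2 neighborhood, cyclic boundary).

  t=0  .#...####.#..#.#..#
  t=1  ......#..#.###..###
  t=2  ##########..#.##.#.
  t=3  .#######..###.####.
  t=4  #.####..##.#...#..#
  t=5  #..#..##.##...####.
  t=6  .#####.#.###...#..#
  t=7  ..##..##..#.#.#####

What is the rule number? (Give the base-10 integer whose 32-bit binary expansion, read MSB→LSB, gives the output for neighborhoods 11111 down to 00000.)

  ##### -> #   bit 31 = 1  t=2,i=2
  ####. -> .   bit 30 = 0  t=0,i=7
  ###.# -> .   bit 29 = 0  t=0,i=8
  ###.. -> .   bit 28 = 0  t=1,i=13
  ##.## -> .   bit 27 = 0  t=3,i=13
  ##.#. -> #   bit 26 = 1  t=0,i=9
  ##..# -> #   bit 25 = 1  t=1,i=14
  ##... -> #   bit 24 = 1  t=1,i=0
  #.### -> .   bit 23 = 0  t=1,i=11
  #.##. -> #   bit 22 = 1  t=2,i=14
  #.#.# -> #   bit 21 = 1  t=2,i=17
  #.#.. -> .   bit 20 = 0  t=0,i=1
  #..## -> #   bit 19 = 1  t=1,i=15
  #..#. -> #   bit 18 = 1  t=0,i=12
  #...# -> .   bit 17 = 0  t=0,i=3
  #.... -> #   bit 16 = 1  t=1,i=1
  .#### -> #   bit 15 = 1  t=0,i=6
  .###. -> #   bit 14 = 1  t=1,i=12
  .##.# -> #   bit 13 = 1  t=2,i=15
  .##.. -> #   bit 12 = 1  t=5,i=10
  .#.## -> .   bit 11 = 0  t=1,i=10
  .#.#. -> .   bit 10 = 0  t=0,i=0
  .#..# -> #   bit 9 = 1  t=0,i=11
  .#... -> .   bit 8 = 0  t=0,i=2
  ..### -> .   bit 7 = 0  t=0,i=5
  ..##. -> .   bit 6 = 0  t=4,i=8
  ..#.# -> #   bit 5 = 1  t=0,i=13
  ..#.. -> #   bit 4 = 1  t=1,i=6
  ...## -> .   bit 3 = 0  t=0,i=4
  ...#. -> #   bit 2 = 1  t=1,i=5
  ....# -> #   bit 1 = 1  t=1,i=4
  ..... -> #   bit 0 = 1  t=1,i=2
  bits 10000111011011011111001000110111 = 2272129591

2272129591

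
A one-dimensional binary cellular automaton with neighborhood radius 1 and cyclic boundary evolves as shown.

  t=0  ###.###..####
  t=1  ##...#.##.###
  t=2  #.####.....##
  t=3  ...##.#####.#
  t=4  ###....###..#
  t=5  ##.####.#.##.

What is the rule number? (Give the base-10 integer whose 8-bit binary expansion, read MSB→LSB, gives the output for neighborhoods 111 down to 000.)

151

  nb ###: next=#  (t=0,i=0, bit7=1)
  nb ##.: next=.  (t=0,i=2, bit6=0)
  nb #.#: next=.  (t=0,i=3, bit5=0)
  nb #..: next=#  (t=0,i=7, bit4=1)
  nb .##: next=.  (t=0,i=4, bit3=0)
  nb .#.: next=#  (t=1,i=5, bit2=1)
  nb ..#: next=#  (t=0,i=8, bit1=1)
  nb ...: next=#  (t=1,i=3, bit0=1)
  bits 10010111 = 151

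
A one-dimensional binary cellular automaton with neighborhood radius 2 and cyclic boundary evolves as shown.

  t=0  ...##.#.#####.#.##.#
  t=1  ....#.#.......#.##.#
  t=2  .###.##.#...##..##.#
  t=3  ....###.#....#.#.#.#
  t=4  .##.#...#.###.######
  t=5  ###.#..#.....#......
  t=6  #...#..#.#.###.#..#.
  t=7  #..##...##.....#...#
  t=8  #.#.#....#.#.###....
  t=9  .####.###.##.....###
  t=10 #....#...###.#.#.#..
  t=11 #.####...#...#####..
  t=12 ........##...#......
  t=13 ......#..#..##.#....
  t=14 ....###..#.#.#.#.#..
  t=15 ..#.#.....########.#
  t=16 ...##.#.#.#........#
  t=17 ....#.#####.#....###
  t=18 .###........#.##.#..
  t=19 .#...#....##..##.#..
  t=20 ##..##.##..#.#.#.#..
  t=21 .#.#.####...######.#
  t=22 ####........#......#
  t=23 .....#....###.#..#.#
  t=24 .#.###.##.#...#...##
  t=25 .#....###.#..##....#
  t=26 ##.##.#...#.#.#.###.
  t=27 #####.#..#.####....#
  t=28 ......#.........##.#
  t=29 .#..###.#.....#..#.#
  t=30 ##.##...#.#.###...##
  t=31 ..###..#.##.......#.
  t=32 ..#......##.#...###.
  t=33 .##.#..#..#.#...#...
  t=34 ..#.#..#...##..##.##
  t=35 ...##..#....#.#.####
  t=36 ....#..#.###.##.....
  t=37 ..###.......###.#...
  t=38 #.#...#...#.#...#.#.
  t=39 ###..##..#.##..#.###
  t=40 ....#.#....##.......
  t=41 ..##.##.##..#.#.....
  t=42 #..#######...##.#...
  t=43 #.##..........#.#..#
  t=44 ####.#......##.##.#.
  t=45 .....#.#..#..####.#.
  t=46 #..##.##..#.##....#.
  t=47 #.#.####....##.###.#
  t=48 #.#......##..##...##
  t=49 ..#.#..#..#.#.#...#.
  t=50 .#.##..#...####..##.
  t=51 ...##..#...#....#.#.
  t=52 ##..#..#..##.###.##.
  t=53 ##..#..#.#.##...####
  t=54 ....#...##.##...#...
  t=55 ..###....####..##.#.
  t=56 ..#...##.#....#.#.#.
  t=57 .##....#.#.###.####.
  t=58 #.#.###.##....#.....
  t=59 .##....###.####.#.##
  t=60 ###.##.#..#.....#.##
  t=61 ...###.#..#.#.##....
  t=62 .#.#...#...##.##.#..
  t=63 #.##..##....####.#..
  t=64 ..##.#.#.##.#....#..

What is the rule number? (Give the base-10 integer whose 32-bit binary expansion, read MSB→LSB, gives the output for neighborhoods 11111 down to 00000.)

  ##### -> .   bit 31 = 0  t=0,i=10
  ####. -> .   bit 30 = 0  t=0,i=11
  ###.# -> .   bit 29 = 0  t=0,i=12
  ###.. -> .   bit 28 = 0  t=8,i=15
  ##.## -> #   bit 27 = 1  t=2,i=4
  ##.#. -> .   bit 26 = 0  t=0,i=5
  ##..# -> .   bit 25 = 0  t=2,i=14
  ##... -> .   bit 24 = 0  t=7,i=5
  #.### -> .   bit 23 = 0  t=0,i=8
  #.##. -> #   bit 22 = 1  t=0,i=16
  #.#.# -> #   bit 21 = 1  t=0,i=6
  #.#.. -> #   bit 20 = 1  t=0,i=19
  #..## -> #   bit 19 = 1  t=2,i=15
  #..#. -> .   bit 18 = 0  t=5,i=6
  #...# -> .   bit 17 = 0  t=0,i=1
  #.... -> #   bit 16 = 1  t=1,i=1
  .#### -> .   bit 15 = 0  t=0,i=9
  .###. -> .   bit 14 = 0  t=2,i=2
  .##.# -> #   bit 13 = 1  t=0,i=4
  .##.. -> #   bit 12 = 1  t=2,i=13
  .#.## -> .   bit 11 = 0  t=0,i=7
  .#.#. -> #   bit 10 = 1  t=1,i=5
  .#..# -> .   bit 9 = 0  t=5,i=5
  .#... -> .   bit 8 = 0  t=0,i=0
  ..### -> #   bit 7 = 1  t=3,i=4
  ..##. -> .   bit 6 = 0  t=0,i=3
  ..#.# -> .   bit 5 = 0  t=1,i=4
  ..#.. -> #   bit 4 = 1  t=5,i=7
  ...## -> .   bit 3 = 0  t=0,i=2
  ...#. -> #   bit 2 = 1  t=1,i=3
  ....# -> #   bit 1 = 1  t=1,i=2
  ..... -> .   bit 0 = 0  t=1,i=9
  bits 00001000011110010011010010010110 = 142161046

142161046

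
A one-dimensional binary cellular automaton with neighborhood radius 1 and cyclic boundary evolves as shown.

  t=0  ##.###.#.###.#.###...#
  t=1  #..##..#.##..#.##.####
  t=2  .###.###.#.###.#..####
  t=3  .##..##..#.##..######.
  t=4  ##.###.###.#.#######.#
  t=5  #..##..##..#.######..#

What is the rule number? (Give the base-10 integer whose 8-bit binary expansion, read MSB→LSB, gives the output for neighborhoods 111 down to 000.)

  ### -> #   bit 7 = 1  t=0,i=0
  ##. -> .   bit 6 = 0  t=0,i=1
  #.# -> .   bit 5 = 0  t=0,i=2
  #.. -> #   bit 4 = 1  t=0,i=18
  .## -> #   bit 3 = 1  t=0,i=3
  .#. -> #   bit 2 = 1  t=0,i=7
  ..# -> #   bit 1 = 1  t=0,i=20
  ... -> #   bit 0 = 1  t=0,i=19
  bits 10011111 = 159

159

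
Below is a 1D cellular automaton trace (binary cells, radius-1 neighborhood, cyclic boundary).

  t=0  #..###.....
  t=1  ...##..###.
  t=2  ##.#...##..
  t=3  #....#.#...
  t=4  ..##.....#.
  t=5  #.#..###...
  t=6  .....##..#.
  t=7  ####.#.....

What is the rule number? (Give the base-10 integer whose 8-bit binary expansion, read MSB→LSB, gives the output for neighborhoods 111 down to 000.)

137

  ### -> #   bit 7 = 1  t=0,i=4
  ##. -> .   bit 6 = 0  t=0,i=5
  #.# -> .   bit 5 = 0  t=2,i=2
  #.. -> .   bit 4 = 0  t=0,i=1
  .## -> #   bit 3 = 1  t=0,i=3
  .#. -> .   bit 2 = 0  t=0,i=0
  ..# -> .   bit 1 = 0  t=0,i=2
  ... -> #   bit 0 = 1  t=0,i=7
  bits 10001001 = 137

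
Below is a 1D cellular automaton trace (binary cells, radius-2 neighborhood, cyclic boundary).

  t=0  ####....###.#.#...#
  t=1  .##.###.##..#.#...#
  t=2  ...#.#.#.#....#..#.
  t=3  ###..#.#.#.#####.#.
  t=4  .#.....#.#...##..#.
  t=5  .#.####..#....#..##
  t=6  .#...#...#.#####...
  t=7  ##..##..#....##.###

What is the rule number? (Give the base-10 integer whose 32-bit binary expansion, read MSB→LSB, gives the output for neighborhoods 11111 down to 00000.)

  #####|#  b31=1 t=0,i=1
  ####.|#  b30=1 t=0,i=2
  ###.#|.  b29=0 t=0,i=10
  ###..|.  b28=0 t=0,i=3
  ##.##|#  b27=1 t=1,i=3
  ##.#.|.  b26=0 t=0,i=11
  ##..#|.  b25=0 t=1,i=10
  ##...|#  b24=1 t=0,i=4
  #.###|.  b23=0 t=1,i=4
  #.##.|.  b22=0 t=1,i=1
  #.#.#|#  b21=1 t=0,i=12
  #.#..|#  b20=1 t=0,i=14
  #..##|.  b19=0 t=5,i=16
  #..#.|.  b18=0 t=1,i=11
  #...#|.  b17=0 t=0,i=16
  #....|#  b16=1 t=0,i=5
  .####|.  b15=0 t=0,i=0
  .###.|#  b14=1 t=0,i=9
  .##.#|.  b13=0 t=1,i=2
  .##..|#  b12=1 t=1,i=9
  .#.##|.  b11=0 t=1,i=0
  .#.#.|.  b10=0 t=0,i=13
  .#..#|#  b9=1 t=2,i=15
  .#...|.  b8=0 t=0,i=15
  ..###|#  b7=1 t=0,i=8
  ..##.|.  b6=0 t=4,i=13
  ..#.#|.  b5=0 t=1,i=12
  ..#..|#  b4=1 t=2,i=14
  ...##|.  b3=0 t=0,i=7
  ...#.|#  b2=1 t=1,i=17
  ....#|#  b1=1 t=0,i=6
  .....|#  b0=1 t=4,i=4
  bits 11001001001100010101001010010111 = 3375452823

3375452823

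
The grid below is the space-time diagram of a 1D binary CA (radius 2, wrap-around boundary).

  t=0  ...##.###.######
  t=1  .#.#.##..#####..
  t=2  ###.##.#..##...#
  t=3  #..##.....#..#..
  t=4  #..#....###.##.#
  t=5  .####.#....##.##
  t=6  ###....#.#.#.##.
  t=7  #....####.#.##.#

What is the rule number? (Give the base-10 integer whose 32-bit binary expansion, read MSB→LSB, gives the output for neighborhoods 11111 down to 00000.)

  ##### -> #   bit 31 = 1  t=0,i=12
  ####. -> .   bit 30 = 0  t=0,i=14
  ###.# -> .   bit 29 = 0  t=0,i=8
  ###.. -> .   bit 28 = 0  t=0,i=15
  ##.## -> #   bit 27 = 1  t=0,i=5
  ##.#. -> .   bit 26 = 0  t=2,i=6
  ##..# -> #   bit 25 = 1  t=1,i=7
  ##... -> .   bit 24 = 0  t=0,i=0
  #.### -> #   bit 23 = 1  t=0,i=6
  #.##. -> #   bit 22 = 1  t=1,i=5
  #.#.# -> .   bit 21 = 0  t=1,i=3
  #.#.. -> .   bit 20 = 0  t=2,i=7
  #..## -> .   bit 19 = 0  t=1,i=8
  #..#. -> #   bit 18 = 1  t=3,i=12
  #...# -> #   bit 17 = 1  t=0,i=1
  #.... -> .   bit 16 = 0  t=3,i=6
  .#### -> #   bit 15 = 1  t=0,i=11
  .###. -> .   bit 14 = 0  t=0,i=7
  .##.# -> .   bit 13 = 0  t=0,i=4
  .##.. -> .   bit 12 = 0  t=1,i=6
  .#.## -> #   bit 11 = 1  t=1,i=4
  .#.#. -> #   bit 10 = 1  t=1,i=2
  .#..# -> .   bit 9 = 0  t=2,i=8
  .#... -> #   bit 8 = 1  t=4,i=4
  ..### -> .   bit 7 = 0  t=1,i=9
  ..##. -> #   bit 6 = 1  t=0,i=3
  ..#.# -> #   bit 5 = 1  t=1,i=1
  ..#.. -> #   bit 4 = 1  t=3,i=0
  ...## -> .   bit 3 = 0  t=0,i=2
  ...#. -> #   bit 2 = 1  t=1,i=0
  ....# -> #   bit 1 = 1  t=3,i=8
  ..... -> .   bit 0 = 0  t=3,i=7
  bits 10001010110001101000110101110110 = 2328268150

2328268150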